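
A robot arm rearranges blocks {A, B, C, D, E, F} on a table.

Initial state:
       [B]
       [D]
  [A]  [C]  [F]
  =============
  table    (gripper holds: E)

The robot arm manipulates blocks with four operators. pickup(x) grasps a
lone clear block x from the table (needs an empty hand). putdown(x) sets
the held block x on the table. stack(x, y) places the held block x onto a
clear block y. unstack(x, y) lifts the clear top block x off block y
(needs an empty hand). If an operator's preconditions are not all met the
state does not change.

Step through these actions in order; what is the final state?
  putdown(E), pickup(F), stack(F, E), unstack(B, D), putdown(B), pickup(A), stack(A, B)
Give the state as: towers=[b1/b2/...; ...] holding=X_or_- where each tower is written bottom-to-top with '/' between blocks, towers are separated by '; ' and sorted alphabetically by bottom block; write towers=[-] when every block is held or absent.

step 1 (putdown(E)): towers=[A; C/D/B; E; F] holding=-
step 2 (pickup(F)): towers=[A; C/D/B; E] holding=F
step 3 (stack(F, E)): towers=[A; C/D/B; E/F] holding=-
step 4 (unstack(B, D)): towers=[A; C/D; E/F] holding=B
step 5 (putdown(B)): towers=[A; B; C/D; E/F] holding=-
step 6 (pickup(A)): towers=[B; C/D; E/F] holding=A
step 7 (stack(A, B)): towers=[B/A; C/D; E/F] holding=-

towers=[B/A; C/D; E/F] holding=-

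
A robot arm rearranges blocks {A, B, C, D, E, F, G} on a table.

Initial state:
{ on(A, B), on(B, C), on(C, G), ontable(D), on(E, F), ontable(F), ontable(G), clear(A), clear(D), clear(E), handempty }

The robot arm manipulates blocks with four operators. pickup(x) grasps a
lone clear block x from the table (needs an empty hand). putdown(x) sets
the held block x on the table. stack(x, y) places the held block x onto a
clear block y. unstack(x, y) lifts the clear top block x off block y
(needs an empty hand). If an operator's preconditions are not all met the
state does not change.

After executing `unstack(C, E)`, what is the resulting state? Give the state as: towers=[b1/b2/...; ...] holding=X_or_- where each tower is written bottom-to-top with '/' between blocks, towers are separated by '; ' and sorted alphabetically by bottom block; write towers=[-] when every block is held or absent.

before: towers=[D; F/E; G/C/B/A] holding=-
pre[unstack(C, E)]: on(C,E) ✗, clear(C) ✗, handempty ✓
on(C,E), clear(C) unmet → unstack(C, E) is a no-op
after:  towers=[D; F/E; G/C/B/A] holding=-

towers=[D; F/E; G/C/B/A] holding=-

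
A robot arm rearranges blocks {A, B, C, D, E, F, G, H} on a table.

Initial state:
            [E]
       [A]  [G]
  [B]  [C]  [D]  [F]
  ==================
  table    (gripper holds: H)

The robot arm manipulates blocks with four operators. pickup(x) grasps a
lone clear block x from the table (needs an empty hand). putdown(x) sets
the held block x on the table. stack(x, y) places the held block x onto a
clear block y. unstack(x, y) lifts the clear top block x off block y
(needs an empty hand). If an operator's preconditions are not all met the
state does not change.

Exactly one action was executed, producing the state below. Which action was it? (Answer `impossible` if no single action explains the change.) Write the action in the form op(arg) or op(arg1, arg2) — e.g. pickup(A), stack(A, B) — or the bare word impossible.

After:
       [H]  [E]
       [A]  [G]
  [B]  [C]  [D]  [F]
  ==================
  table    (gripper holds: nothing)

stack(H, A)

target: towers=[B; C/A/H; D/G/E; F] holding=-
        putdown(H) → towers=[B; C/A; D/G/E; F; H] holding=-
       stack(H, A) → towers=[B; C/A/H; D/G/E; F] holding=-  ← match
       stack(H, E) → towers=[B; C/A; D/G/E/H; F] holding=-
       stack(H, B) → towers=[B/H; C/A; D/G/E; F] holding=-
       stack(H, F) → towers=[B; C/A; D/G/E; F/H] holding=-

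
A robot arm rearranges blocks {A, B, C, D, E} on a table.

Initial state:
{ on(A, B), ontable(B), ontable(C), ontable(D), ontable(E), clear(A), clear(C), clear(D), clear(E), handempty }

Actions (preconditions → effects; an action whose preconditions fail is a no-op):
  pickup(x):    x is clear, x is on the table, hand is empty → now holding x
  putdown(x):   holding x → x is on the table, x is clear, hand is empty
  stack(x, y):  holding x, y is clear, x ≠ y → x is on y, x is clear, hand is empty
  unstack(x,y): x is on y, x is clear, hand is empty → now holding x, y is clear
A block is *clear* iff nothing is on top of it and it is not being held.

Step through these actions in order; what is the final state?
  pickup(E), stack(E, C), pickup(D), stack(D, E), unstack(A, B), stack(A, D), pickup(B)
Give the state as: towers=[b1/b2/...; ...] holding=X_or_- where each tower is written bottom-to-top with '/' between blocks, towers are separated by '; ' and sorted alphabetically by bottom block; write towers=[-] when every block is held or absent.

towers=[C/E/D/A] holding=B

step 1 (pickup(E)): towers=[B/A; C; D] holding=E
step 2 (stack(E, C)): towers=[B/A; C/E; D] holding=-
step 3 (pickup(D)): towers=[B/A; C/E] holding=D
step 4 (stack(D, E)): towers=[B/A; C/E/D] holding=-
step 5 (unstack(A, B)): towers=[B; C/E/D] holding=A
step 6 (stack(A, D)): towers=[B; C/E/D/A] holding=-
step 7 (pickup(B)): towers=[C/E/D/A] holding=B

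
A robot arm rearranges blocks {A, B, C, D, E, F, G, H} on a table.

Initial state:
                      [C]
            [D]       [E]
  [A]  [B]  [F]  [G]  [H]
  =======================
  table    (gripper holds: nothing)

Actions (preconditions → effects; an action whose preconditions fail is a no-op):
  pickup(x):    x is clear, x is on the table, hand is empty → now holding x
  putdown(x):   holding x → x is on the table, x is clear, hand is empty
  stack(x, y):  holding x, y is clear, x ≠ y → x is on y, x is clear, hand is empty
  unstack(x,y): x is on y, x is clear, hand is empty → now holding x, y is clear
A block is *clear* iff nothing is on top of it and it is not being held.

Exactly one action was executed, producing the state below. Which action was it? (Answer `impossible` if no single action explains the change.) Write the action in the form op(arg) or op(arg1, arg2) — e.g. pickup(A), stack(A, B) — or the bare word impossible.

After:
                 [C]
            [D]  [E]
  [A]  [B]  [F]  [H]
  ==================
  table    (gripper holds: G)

pickup(G)

target: towers=[A; B; F/D; H/E/C] holding=G
         pickup(G) → towers=[A; B; F/D; H/E/C] holding=G  ← match
         pickup(A) → towers=[B; F/D; G; H/E/C] holding=A
         pickup(B) → towers=[A; F/D; G; H/E/C] holding=B
     unstack(D, F) → towers=[A; B; F; G; H/E/C] holding=D
     unstack(C, E) → towers=[A; B; F/D; G; H/E] holding=C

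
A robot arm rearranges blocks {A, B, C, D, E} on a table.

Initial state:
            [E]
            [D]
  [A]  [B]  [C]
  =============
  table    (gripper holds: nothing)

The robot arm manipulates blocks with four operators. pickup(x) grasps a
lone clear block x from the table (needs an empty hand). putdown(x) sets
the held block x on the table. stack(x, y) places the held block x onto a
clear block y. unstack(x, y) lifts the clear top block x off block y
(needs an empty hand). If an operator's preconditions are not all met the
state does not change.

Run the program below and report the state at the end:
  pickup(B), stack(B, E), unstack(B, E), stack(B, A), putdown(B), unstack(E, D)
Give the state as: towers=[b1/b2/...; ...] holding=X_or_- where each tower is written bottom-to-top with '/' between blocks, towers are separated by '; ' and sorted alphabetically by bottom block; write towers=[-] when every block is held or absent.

step 1 (pickup(B)): towers=[A; C/D/E] holding=B
step 2 (stack(B, E)): towers=[A; C/D/E/B] holding=-
step 3 (unstack(B, E)): towers=[A; C/D/E] holding=B
step 4 (stack(B, A)): towers=[A/B; C/D/E] holding=-
step 5 (putdown(B)) [no-op]: towers=[A/B; C/D/E] holding=-
step 6 (unstack(E, D)): towers=[A/B; C/D] holding=E

towers=[A/B; C/D] holding=E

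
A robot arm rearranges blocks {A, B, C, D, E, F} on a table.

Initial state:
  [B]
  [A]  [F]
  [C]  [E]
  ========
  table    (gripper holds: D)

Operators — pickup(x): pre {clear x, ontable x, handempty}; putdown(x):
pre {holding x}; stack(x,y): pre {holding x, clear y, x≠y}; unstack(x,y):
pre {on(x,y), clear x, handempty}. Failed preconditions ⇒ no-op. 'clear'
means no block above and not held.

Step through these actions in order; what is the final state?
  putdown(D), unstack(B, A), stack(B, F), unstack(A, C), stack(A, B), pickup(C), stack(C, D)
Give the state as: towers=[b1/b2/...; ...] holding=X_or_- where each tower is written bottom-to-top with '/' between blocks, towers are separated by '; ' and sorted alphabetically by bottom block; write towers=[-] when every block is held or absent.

towers=[D/C; E/F/B/A] holding=-

step 1 (putdown(D)): towers=[C/A/B; D; E/F] holding=-
step 2 (unstack(B, A)): towers=[C/A; D; E/F] holding=B
step 3 (stack(B, F)): towers=[C/A; D; E/F/B] holding=-
step 4 (unstack(A, C)): towers=[C; D; E/F/B] holding=A
step 5 (stack(A, B)): towers=[C; D; E/F/B/A] holding=-
step 6 (pickup(C)): towers=[D; E/F/B/A] holding=C
step 7 (stack(C, D)): towers=[D/C; E/F/B/A] holding=-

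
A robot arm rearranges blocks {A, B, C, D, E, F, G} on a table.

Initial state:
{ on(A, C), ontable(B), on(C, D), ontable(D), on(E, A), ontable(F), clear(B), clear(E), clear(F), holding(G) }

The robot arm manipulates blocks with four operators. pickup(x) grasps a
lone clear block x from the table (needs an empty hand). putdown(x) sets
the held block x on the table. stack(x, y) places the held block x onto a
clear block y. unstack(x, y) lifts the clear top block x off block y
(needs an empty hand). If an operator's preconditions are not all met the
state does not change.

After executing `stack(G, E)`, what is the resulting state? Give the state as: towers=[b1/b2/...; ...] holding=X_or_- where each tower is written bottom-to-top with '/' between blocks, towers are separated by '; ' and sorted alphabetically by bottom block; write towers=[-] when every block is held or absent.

towers=[B; D/C/A/E/G; F] holding=-

before: towers=[B; D/C/A/E; F] holding=G
pre[stack(G, E)]: holding(G) yes, clear(E) yes, G≠E yes
all met → apply stack(G, E)
after:  towers=[B; D/C/A/E/G; F] holding=-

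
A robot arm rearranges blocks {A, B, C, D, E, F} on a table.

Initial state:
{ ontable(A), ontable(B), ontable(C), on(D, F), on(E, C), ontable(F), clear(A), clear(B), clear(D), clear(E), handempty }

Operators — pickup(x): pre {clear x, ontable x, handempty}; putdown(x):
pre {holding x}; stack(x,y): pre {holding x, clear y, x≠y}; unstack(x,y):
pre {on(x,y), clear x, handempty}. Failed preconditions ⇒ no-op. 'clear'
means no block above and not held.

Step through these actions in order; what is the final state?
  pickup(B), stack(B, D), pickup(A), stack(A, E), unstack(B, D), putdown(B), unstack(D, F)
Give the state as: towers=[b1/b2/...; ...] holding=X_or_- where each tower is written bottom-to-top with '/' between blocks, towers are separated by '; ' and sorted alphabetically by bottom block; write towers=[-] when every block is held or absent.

step 1 (pickup(B)): towers=[A; C/E; F/D] holding=B
step 2 (stack(B, D)): towers=[A; C/E; F/D/B] holding=-
step 3 (pickup(A)): towers=[C/E; F/D/B] holding=A
step 4 (stack(A, E)): towers=[C/E/A; F/D/B] holding=-
step 5 (unstack(B, D)): towers=[C/E/A; F/D] holding=B
step 6 (putdown(B)): towers=[B; C/E/A; F/D] holding=-
step 7 (unstack(D, F)): towers=[B; C/E/A; F] holding=D

towers=[B; C/E/A; F] holding=D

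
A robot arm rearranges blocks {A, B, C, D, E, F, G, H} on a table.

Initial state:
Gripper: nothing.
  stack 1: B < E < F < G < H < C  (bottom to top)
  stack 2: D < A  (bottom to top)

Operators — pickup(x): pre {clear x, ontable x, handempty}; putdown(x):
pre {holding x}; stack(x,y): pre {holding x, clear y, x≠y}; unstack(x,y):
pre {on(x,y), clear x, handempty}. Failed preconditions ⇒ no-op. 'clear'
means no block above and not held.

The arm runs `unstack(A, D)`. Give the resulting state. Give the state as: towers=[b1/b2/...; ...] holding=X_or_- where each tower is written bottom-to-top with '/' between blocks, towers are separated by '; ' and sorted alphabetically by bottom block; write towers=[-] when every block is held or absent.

before: towers=[B/E/F/G/H/C; D/A] holding=-
pre[unstack(A, D)]: on(A,D) ✓, clear(A) ✓, handempty ✓
all met → apply unstack(A, D)
after:  towers=[B/E/F/G/H/C; D] holding=A

towers=[B/E/F/G/H/C; D] holding=A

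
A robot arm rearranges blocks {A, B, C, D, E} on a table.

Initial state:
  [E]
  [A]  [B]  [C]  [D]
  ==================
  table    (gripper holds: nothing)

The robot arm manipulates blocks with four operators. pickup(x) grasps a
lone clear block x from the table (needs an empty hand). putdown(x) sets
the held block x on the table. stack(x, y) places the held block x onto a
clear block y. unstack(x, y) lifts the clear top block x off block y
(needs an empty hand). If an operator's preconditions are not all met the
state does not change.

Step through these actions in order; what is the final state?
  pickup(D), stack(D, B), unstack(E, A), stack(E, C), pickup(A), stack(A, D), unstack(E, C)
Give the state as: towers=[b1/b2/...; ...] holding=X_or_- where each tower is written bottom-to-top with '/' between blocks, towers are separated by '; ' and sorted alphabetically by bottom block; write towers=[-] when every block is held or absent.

step 1 (pickup(D)): towers=[A/E; B; C] holding=D
step 2 (stack(D, B)): towers=[A/E; B/D; C] holding=-
step 3 (unstack(E, A)): towers=[A; B/D; C] holding=E
step 4 (stack(E, C)): towers=[A; B/D; C/E] holding=-
step 5 (pickup(A)): towers=[B/D; C/E] holding=A
step 6 (stack(A, D)): towers=[B/D/A; C/E] holding=-
step 7 (unstack(E, C)): towers=[B/D/A; C] holding=E

towers=[B/D/A; C] holding=E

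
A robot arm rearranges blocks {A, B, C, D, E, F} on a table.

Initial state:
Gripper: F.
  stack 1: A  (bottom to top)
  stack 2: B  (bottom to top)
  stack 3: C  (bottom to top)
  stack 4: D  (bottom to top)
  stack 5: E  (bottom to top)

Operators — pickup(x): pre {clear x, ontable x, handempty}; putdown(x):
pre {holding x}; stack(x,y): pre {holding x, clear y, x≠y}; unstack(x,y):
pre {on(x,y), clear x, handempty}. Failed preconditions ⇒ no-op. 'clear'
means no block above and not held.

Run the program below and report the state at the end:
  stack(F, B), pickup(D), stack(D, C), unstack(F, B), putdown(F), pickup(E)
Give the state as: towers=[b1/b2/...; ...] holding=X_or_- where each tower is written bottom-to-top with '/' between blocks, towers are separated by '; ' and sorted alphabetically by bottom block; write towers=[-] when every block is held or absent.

towers=[A; B; C/D; F] holding=E

step 1 (stack(F, B)): towers=[A; B/F; C; D; E] holding=-
step 2 (pickup(D)): towers=[A; B/F; C; E] holding=D
step 3 (stack(D, C)): towers=[A; B/F; C/D; E] holding=-
step 4 (unstack(F, B)): towers=[A; B; C/D; E] holding=F
step 5 (putdown(F)): towers=[A; B; C/D; E; F] holding=-
step 6 (pickup(E)): towers=[A; B; C/D; F] holding=E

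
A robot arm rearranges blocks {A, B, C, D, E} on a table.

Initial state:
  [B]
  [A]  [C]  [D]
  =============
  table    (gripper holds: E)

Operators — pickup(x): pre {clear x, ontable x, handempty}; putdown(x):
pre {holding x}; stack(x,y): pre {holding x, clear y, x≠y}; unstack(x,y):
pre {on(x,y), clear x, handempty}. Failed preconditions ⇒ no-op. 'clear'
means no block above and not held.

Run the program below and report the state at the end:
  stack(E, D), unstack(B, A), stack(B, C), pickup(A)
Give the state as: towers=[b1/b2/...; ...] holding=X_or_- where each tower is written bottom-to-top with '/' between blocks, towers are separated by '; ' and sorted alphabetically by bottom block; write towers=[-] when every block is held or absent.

towers=[C/B; D/E] holding=A

step 1 (stack(E, D)): towers=[A/B; C; D/E] holding=-
step 2 (unstack(B, A)): towers=[A; C; D/E] holding=B
step 3 (stack(B, C)): towers=[A; C/B; D/E] holding=-
step 4 (pickup(A)): towers=[C/B; D/E] holding=A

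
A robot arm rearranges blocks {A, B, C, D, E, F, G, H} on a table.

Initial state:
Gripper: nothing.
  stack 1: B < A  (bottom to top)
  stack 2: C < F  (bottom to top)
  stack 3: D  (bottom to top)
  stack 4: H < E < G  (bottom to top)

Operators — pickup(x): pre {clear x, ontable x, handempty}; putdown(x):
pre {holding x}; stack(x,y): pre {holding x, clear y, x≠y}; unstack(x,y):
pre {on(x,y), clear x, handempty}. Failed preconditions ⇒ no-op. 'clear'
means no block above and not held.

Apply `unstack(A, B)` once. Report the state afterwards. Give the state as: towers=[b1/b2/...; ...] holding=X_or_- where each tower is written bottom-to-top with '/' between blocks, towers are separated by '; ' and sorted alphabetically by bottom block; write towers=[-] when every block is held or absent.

before: towers=[B/A; C/F; D; H/E/G] holding=-
pre[unstack(A, B)]: on(A,B) ok, clear(A) ok, handempty ok
all met → apply unstack(A, B)
after:  towers=[B; C/F; D; H/E/G] holding=A

towers=[B; C/F; D; H/E/G] holding=A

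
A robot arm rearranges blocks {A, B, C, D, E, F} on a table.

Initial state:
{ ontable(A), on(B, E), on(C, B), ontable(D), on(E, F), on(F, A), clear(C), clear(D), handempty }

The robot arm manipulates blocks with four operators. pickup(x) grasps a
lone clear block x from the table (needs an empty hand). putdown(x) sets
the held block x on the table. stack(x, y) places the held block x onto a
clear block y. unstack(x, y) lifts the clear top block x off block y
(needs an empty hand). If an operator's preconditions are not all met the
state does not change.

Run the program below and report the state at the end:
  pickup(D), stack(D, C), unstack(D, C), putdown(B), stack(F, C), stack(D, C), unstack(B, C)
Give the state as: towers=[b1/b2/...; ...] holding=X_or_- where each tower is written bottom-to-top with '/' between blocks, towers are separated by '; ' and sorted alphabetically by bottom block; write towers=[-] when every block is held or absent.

towers=[A/F/E/B/C/D] holding=-

step 1 (pickup(D)): towers=[A/F/E/B/C] holding=D
step 2 (stack(D, C)): towers=[A/F/E/B/C/D] holding=-
step 3 (unstack(D, C)): towers=[A/F/E/B/C] holding=D
step 4 (putdown(B)) [no-op]: towers=[A/F/E/B/C] holding=D
step 5 (stack(F, C)) [no-op]: towers=[A/F/E/B/C] holding=D
step 6 (stack(D, C)): towers=[A/F/E/B/C/D] holding=-
step 7 (unstack(B, C)) [no-op]: towers=[A/F/E/B/C/D] holding=-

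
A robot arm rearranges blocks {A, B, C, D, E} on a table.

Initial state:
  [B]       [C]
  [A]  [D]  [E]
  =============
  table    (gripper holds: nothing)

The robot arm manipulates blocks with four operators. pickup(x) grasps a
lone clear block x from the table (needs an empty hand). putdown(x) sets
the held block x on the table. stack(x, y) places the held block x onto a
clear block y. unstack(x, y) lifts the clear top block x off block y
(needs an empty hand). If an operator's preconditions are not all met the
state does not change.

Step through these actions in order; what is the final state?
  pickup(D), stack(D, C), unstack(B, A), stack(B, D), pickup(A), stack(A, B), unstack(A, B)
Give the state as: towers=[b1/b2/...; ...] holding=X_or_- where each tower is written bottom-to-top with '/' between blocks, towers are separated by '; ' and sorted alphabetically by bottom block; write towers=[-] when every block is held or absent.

towers=[E/C/D/B] holding=A

step 1 (pickup(D)): towers=[A/B; E/C] holding=D
step 2 (stack(D, C)): towers=[A/B; E/C/D] holding=-
step 3 (unstack(B, A)): towers=[A; E/C/D] holding=B
step 4 (stack(B, D)): towers=[A; E/C/D/B] holding=-
step 5 (pickup(A)): towers=[E/C/D/B] holding=A
step 6 (stack(A, B)): towers=[E/C/D/B/A] holding=-
step 7 (unstack(A, B)): towers=[E/C/D/B] holding=A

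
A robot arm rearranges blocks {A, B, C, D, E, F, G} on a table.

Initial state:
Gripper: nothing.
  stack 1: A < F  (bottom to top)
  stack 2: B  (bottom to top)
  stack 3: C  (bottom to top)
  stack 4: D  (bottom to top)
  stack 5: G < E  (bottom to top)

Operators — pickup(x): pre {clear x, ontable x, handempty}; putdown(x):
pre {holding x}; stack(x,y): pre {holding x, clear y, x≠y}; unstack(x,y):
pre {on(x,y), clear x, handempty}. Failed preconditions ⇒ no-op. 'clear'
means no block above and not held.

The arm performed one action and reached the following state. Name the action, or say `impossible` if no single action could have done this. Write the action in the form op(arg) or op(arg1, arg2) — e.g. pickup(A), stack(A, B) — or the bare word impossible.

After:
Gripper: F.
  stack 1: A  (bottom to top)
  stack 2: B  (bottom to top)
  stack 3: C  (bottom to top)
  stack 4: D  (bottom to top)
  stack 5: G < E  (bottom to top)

target: towers=[A; B; C; D; G/E] holding=F
         pickup(B) → towers=[A/F; C; D; G/E] holding=B
     unstack(F, A) → towers=[A; B; C; D; G/E] holding=F  ← match
         pickup(D) → towers=[A/F; B; C; G/E] holding=D
     unstack(E, G) → towers=[A/F; B; C; D; G] holding=E
         pickup(C) → towers=[A/F; B; D; G/E] holding=C

unstack(F, A)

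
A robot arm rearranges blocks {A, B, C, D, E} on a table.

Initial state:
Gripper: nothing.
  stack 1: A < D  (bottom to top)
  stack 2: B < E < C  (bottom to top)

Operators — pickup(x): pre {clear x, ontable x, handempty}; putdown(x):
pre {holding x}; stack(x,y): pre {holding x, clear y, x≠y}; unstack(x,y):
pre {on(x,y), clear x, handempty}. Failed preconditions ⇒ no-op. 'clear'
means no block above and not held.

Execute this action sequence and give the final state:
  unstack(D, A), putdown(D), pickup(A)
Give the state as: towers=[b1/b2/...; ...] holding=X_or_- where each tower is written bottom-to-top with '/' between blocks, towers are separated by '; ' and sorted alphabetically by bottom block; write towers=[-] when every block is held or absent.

towers=[B/E/C; D] holding=A

step 1 (unstack(D, A)): towers=[A; B/E/C] holding=D
step 2 (putdown(D)): towers=[A; B/E/C; D] holding=-
step 3 (pickup(A)): towers=[B/E/C; D] holding=A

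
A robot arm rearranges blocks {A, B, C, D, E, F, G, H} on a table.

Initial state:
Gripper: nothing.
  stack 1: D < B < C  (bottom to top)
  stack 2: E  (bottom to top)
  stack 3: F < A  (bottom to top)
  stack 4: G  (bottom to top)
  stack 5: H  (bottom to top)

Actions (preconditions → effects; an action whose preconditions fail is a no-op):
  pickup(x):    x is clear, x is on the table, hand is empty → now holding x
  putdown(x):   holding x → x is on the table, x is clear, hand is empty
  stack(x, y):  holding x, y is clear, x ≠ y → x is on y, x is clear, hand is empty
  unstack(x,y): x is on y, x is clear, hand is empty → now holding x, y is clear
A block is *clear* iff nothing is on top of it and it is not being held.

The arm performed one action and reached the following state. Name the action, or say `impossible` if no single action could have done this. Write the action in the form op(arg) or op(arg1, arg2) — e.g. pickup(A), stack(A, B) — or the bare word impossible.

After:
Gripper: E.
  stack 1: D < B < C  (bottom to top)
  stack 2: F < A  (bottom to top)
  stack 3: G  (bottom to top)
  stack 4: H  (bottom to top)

target: towers=[D/B/C; F/A; G; H] holding=E
         pickup(G) → towers=[D/B/C; E; F/A; H] holding=G
     unstack(A, F) → towers=[D/B/C; E; F; G; H] holding=A
         pickup(E) → towers=[D/B/C; F/A; G; H] holding=E  ← match
         pickup(H) → towers=[D/B/C; E; F/A; G] holding=H
     unstack(C, B) → towers=[D/B; E; F/A; G; H] holding=C

pickup(E)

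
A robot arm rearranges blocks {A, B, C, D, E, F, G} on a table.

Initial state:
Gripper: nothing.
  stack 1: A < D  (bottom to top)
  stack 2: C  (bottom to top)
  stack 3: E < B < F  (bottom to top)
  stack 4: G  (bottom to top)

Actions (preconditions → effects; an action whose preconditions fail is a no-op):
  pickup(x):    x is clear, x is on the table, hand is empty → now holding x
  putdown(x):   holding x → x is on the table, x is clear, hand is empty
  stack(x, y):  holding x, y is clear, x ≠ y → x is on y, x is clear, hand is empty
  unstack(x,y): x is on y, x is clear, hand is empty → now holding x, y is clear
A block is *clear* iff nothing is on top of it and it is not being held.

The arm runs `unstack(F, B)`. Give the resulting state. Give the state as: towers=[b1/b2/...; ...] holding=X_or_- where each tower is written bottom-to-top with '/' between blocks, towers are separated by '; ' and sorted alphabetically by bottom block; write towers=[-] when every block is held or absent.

before: towers=[A/D; C; E/B/F; G] holding=-
pre[unstack(F, B)]: on(F,B) yes, clear(F) yes, handempty yes
all met → apply unstack(F, B)
after:  towers=[A/D; C; E/B; G] holding=F

towers=[A/D; C; E/B; G] holding=F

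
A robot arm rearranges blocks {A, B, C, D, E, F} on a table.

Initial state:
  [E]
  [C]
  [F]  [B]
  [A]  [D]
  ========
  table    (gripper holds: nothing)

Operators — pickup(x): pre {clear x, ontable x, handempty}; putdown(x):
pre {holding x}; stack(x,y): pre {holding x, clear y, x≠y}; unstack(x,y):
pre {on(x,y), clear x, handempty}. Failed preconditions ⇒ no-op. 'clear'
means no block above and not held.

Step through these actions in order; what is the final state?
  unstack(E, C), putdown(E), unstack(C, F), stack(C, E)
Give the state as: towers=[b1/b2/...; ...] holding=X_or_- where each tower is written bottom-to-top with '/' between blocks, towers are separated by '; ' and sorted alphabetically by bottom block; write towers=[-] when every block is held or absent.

towers=[A/F; D/B; E/C] holding=-

step 1 (unstack(E, C)): towers=[A/F/C; D/B] holding=E
step 2 (putdown(E)): towers=[A/F/C; D/B; E] holding=-
step 3 (unstack(C, F)): towers=[A/F; D/B; E] holding=C
step 4 (stack(C, E)): towers=[A/F; D/B; E/C] holding=-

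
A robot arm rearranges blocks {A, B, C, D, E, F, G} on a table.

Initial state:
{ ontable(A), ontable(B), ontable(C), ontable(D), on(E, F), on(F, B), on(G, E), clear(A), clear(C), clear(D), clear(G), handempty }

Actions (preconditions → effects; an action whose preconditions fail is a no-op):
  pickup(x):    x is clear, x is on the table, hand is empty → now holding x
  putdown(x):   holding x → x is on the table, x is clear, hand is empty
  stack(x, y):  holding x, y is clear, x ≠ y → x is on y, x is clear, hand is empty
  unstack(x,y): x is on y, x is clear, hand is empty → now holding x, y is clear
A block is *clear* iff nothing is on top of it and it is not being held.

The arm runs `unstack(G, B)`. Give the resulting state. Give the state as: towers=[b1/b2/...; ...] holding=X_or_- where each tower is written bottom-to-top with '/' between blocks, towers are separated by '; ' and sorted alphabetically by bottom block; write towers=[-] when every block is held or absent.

before: towers=[A; B/F/E/G; C; D] holding=-
pre[unstack(G, B)]: on(G,B) fail, clear(G) ok, handempty ok
on(G,B) unmet → unstack(G, B) is a no-op
after:  towers=[A; B/F/E/G; C; D] holding=-

towers=[A; B/F/E/G; C; D] holding=-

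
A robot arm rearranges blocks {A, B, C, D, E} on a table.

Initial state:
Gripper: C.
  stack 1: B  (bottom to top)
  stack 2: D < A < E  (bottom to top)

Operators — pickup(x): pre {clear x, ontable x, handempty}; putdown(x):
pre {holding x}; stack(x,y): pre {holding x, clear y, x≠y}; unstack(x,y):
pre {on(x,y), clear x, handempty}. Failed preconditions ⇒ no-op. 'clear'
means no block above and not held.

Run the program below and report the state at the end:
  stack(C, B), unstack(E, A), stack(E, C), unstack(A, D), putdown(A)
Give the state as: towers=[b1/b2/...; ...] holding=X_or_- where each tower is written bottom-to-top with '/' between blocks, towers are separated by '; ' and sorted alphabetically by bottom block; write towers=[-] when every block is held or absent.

step 1 (stack(C, B)): towers=[B/C; D/A/E] holding=-
step 2 (unstack(E, A)): towers=[B/C; D/A] holding=E
step 3 (stack(E, C)): towers=[B/C/E; D/A] holding=-
step 4 (unstack(A, D)): towers=[B/C/E; D] holding=A
step 5 (putdown(A)): towers=[A; B/C/E; D] holding=-

towers=[A; B/C/E; D] holding=-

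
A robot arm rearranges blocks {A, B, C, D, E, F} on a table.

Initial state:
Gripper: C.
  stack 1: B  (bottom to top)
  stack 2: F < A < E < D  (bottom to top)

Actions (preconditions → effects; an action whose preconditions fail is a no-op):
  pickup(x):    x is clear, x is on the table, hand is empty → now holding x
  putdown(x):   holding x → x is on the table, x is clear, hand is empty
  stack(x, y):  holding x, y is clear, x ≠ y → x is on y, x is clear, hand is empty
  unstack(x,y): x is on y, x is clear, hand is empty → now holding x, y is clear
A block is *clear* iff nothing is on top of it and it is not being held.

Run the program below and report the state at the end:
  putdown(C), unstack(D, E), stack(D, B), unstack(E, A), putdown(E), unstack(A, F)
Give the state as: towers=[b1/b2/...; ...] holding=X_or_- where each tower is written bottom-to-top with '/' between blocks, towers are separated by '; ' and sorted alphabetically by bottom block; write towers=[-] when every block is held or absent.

step 1 (putdown(C)): towers=[B; C; F/A/E/D] holding=-
step 2 (unstack(D, E)): towers=[B; C; F/A/E] holding=D
step 3 (stack(D, B)): towers=[B/D; C; F/A/E] holding=-
step 4 (unstack(E, A)): towers=[B/D; C; F/A] holding=E
step 5 (putdown(E)): towers=[B/D; C; E; F/A] holding=-
step 6 (unstack(A, F)): towers=[B/D; C; E; F] holding=A

towers=[B/D; C; E; F] holding=A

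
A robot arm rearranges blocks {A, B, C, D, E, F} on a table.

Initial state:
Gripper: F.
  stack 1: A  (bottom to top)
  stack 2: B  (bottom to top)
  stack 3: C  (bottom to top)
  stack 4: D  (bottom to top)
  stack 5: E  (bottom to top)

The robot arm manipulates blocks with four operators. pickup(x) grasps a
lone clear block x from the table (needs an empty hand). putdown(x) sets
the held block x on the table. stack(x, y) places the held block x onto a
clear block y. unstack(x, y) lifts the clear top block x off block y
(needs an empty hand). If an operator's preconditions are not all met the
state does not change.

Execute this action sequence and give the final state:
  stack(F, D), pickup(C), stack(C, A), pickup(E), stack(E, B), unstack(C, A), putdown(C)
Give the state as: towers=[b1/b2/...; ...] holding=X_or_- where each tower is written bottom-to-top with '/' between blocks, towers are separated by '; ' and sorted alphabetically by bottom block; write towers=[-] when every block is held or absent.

towers=[A; B/E; C; D/F] holding=-

step 1 (stack(F, D)): towers=[A; B; C; D/F; E] holding=-
step 2 (pickup(C)): towers=[A; B; D/F; E] holding=C
step 3 (stack(C, A)): towers=[A/C; B; D/F; E] holding=-
step 4 (pickup(E)): towers=[A/C; B; D/F] holding=E
step 5 (stack(E, B)): towers=[A/C; B/E; D/F] holding=-
step 6 (unstack(C, A)): towers=[A; B/E; D/F] holding=C
step 7 (putdown(C)): towers=[A; B/E; C; D/F] holding=-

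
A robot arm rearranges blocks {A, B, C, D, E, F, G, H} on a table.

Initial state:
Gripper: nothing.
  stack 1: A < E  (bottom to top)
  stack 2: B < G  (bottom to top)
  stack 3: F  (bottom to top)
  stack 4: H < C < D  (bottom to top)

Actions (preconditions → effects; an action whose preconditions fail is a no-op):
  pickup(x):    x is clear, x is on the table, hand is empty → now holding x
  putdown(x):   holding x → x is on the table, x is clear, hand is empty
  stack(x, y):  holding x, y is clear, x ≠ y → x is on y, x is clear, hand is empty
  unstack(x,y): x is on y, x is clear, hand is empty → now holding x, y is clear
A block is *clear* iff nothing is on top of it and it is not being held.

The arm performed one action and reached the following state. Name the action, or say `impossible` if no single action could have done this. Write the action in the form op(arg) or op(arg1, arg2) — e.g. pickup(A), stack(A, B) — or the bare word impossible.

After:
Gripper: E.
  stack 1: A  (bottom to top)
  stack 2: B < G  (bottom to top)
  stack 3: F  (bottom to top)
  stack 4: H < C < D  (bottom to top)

unstack(E, A)

target: towers=[A; B/G; F; H/C/D] holding=E
     unstack(G, B) → towers=[A/E; B; F; H/C/D] holding=G
     unstack(E, A) → towers=[A; B/G; F; H/C/D] holding=E  ← match
         pickup(F) → towers=[A/E; B/G; H/C/D] holding=F
     unstack(D, C) → towers=[A/E; B/G; F; H/C] holding=D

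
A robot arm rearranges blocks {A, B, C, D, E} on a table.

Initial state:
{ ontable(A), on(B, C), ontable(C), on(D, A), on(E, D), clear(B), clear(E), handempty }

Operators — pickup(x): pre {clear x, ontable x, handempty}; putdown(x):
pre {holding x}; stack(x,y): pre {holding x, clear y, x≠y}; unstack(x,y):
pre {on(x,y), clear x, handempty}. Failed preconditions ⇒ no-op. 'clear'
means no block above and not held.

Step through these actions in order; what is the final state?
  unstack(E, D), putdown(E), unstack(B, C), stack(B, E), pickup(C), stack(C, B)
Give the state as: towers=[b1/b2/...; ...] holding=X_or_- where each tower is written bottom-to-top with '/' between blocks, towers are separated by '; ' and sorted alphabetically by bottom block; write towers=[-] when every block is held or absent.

step 1 (unstack(E, D)): towers=[A/D; C/B] holding=E
step 2 (putdown(E)): towers=[A/D; C/B; E] holding=-
step 3 (unstack(B, C)): towers=[A/D; C; E] holding=B
step 4 (stack(B, E)): towers=[A/D; C; E/B] holding=-
step 5 (pickup(C)): towers=[A/D; E/B] holding=C
step 6 (stack(C, B)): towers=[A/D; E/B/C] holding=-

towers=[A/D; E/B/C] holding=-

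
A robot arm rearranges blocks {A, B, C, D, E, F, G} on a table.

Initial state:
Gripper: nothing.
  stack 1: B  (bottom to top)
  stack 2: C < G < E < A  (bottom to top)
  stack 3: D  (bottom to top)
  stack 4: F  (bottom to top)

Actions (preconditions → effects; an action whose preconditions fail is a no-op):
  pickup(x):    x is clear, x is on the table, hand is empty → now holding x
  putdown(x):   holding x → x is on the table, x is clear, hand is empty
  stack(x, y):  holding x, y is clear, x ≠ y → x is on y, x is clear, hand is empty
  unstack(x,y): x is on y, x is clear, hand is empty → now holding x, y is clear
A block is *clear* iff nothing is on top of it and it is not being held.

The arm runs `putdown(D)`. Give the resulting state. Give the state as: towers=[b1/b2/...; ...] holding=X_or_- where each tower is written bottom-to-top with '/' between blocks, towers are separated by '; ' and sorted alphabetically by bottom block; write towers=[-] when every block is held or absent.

before: towers=[B; C/G/E/A; D; F] holding=-
pre[putdown(D)]: holding(D) no
holding(D) unmet → putdown(D) is a no-op
after:  towers=[B; C/G/E/A; D; F] holding=-

towers=[B; C/G/E/A; D; F] holding=-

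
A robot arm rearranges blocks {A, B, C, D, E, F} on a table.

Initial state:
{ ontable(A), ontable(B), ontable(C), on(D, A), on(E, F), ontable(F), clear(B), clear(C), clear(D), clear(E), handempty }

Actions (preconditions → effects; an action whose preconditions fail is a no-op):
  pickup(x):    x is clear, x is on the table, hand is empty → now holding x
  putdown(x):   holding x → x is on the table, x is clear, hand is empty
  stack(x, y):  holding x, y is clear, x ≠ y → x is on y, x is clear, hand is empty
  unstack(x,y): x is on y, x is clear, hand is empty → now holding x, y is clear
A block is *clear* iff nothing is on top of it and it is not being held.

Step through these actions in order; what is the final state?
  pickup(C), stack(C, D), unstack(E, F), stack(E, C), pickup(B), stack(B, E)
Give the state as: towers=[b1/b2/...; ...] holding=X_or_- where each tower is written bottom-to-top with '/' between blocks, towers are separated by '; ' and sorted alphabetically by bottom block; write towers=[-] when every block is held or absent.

step 1 (pickup(C)): towers=[A/D; B; F/E] holding=C
step 2 (stack(C, D)): towers=[A/D/C; B; F/E] holding=-
step 3 (unstack(E, F)): towers=[A/D/C; B; F] holding=E
step 4 (stack(E, C)): towers=[A/D/C/E; B; F] holding=-
step 5 (pickup(B)): towers=[A/D/C/E; F] holding=B
step 6 (stack(B, E)): towers=[A/D/C/E/B; F] holding=-

towers=[A/D/C/E/B; F] holding=-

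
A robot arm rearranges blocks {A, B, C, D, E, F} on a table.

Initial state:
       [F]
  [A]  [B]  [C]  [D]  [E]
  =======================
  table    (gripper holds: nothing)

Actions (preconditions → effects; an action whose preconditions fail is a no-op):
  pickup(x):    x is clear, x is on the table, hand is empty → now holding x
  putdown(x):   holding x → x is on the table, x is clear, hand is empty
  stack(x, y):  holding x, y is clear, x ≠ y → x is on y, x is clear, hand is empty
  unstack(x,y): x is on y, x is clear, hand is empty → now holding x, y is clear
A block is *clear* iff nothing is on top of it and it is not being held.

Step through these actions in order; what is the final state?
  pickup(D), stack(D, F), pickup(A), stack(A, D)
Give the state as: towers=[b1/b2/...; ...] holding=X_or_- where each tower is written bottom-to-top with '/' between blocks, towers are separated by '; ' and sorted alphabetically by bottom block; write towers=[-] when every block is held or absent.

step 1 (pickup(D)): towers=[A; B/F; C; E] holding=D
step 2 (stack(D, F)): towers=[A; B/F/D; C; E] holding=-
step 3 (pickup(A)): towers=[B/F/D; C; E] holding=A
step 4 (stack(A, D)): towers=[B/F/D/A; C; E] holding=-

towers=[B/F/D/A; C; E] holding=-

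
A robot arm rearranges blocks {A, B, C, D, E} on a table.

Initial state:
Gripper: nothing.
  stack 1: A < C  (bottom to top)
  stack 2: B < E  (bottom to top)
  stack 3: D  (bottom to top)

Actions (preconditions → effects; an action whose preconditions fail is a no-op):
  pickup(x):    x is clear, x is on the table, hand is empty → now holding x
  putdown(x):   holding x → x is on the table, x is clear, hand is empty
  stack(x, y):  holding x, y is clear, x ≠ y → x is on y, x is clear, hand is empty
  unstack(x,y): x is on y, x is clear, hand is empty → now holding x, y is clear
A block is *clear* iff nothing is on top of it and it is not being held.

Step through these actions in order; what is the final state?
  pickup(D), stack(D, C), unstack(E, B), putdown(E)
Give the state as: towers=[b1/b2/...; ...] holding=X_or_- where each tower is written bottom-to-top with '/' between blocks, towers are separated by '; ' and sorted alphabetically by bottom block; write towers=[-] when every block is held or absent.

towers=[A/C/D; B; E] holding=-

step 1 (pickup(D)): towers=[A/C; B/E] holding=D
step 2 (stack(D, C)): towers=[A/C/D; B/E] holding=-
step 3 (unstack(E, B)): towers=[A/C/D; B] holding=E
step 4 (putdown(E)): towers=[A/C/D; B; E] holding=-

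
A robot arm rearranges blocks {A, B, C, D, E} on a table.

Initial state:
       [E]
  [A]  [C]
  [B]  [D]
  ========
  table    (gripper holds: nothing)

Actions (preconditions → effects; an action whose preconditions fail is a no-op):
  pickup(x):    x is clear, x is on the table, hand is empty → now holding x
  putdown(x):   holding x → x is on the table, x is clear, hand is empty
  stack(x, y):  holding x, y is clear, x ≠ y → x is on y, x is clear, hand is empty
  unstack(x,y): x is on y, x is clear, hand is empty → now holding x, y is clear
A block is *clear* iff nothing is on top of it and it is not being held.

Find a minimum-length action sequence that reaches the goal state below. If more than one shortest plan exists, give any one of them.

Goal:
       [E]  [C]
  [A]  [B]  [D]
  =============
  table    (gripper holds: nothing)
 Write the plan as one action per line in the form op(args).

unstack(A, B)
putdown(A)
unstack(E, C)
stack(E, B)

step 1 (unstack(A, B)): towers=[B; D/C/E] holding=A
step 2 (putdown(A)): towers=[A; B; D/C/E] holding=-
step 3 (unstack(E, C)): towers=[A; B; D/C] holding=E
step 4 (stack(E, B)): towers=[A; B/E; D/C] holding=-
goal check: towers=[A; B/E; D/C] holding=- — reached (length 4, optimal by BFS)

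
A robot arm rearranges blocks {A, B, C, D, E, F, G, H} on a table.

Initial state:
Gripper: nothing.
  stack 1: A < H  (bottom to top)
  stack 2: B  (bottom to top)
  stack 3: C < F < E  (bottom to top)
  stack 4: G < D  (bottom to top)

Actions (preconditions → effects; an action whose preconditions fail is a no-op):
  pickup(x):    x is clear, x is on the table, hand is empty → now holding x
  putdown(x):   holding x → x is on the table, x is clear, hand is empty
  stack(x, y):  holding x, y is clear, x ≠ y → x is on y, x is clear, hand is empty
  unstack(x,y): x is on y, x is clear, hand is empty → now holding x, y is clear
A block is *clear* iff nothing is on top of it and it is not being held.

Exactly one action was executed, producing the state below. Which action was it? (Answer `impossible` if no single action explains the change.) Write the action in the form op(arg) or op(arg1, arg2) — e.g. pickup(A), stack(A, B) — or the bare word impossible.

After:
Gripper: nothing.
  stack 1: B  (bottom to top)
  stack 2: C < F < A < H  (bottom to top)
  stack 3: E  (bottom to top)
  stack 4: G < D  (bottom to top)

impossible

target: towers=[B; C/F/A/H; E; G/D] holding=-
     unstack(E, F) → towers=[A/H; B; C/F; G/D] holding=E
     unstack(H, A) → towers=[A; B; C/F/E; G/D] holding=H
         pickup(B) → towers=[A/H; C/F/E; G/D] holding=B
     unstack(D, G) → towers=[A/H; B; C/F/E; G] holding=D
none of the 4 applicable actions match → impossible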